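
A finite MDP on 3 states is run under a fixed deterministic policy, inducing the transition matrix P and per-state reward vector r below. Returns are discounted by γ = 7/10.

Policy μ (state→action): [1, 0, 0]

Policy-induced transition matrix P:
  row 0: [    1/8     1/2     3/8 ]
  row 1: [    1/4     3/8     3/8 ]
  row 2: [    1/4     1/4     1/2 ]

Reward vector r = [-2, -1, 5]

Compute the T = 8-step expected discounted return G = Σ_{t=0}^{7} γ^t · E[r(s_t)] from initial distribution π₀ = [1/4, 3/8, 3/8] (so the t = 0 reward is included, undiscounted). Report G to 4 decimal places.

t=0: π = [0.2500, 0.3750, 0.3750], E[r] = 1.0000, γ^t·E[r] = 1.000000, running G = 1.000000
t=1: π = [0.2188, 0.3594, 0.4219], E[r] = 1.3125, γ^t·E[r] = 0.918750, running G = 1.918750
t=2: π = [0.2227, 0.3496, 0.4277], E[r] = 1.3438, γ^t·E[r] = 0.658438, running G = 2.577188
t=3: π = [0.2222, 0.3494, 0.4285], E[r] = 1.3486, γ^t·E[r] = 0.462581, running G = 3.039769
t=4: π = [0.2222, 0.3492, 0.4286], E[r] = 1.3491, γ^t·E[r] = 0.323924, running G = 3.363693
t=5: π = [0.2222, 0.3492, 0.4286], E[r] = 1.3492, γ^t·E[r] = 0.226760, running G = 3.590452
t=6: π = [0.2222, 0.3492, 0.4286], E[r] = 1.3492, γ^t·E[r] = 0.158733, running G = 3.749185
t=7: π = [0.2222, 0.3492, 0.4286], E[r] = 1.3492, γ^t·E[r] = 0.111113, running G = 3.860298

G = 3.8603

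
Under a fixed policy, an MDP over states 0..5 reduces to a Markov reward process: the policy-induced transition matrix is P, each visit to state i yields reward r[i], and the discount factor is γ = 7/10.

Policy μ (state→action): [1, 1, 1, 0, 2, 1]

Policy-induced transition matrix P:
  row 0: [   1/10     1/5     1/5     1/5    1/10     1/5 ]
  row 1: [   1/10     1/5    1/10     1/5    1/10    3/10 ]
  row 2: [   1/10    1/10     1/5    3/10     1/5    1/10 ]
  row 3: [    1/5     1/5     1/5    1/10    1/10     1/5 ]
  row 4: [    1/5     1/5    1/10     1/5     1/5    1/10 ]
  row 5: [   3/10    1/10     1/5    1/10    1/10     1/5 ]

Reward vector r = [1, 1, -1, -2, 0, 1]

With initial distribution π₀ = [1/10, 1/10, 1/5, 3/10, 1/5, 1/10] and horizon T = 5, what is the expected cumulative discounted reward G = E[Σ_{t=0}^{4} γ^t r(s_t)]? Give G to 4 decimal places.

t=0: π = [0.1000, 0.1000, 0.2000, 0.3000, 0.2000, 0.1000], E[r] = -0.5000, γ^t·E[r] = -0.500000, running G = -0.500000
t=1: π = [0.1700, 0.1700, 0.1700, 0.1800, 0.1400, 0.1700], E[r] = -0.0200, γ^t·E[r] = -0.014000, running G = -0.514000
t=2: π = [0.1660, 0.1660, 0.1690, 0.1820, 0.1310, 0.1860], E[r] = -0.0150, γ^t·E[r] = -0.007350, running G = -0.521350
t=3: π = [0.1685, 0.1645, 0.1703, 0.1801, 0.1300, 0.1866], E[r] = -0.0109, γ^t·E[r] = -0.003739, running G = -0.525089
t=4: π = [0.1683, 0.1643, 0.1706, 0.1804, 0.1300, 0.1864], E[r] = -0.0122, γ^t·E[r] = -0.002932, running G = -0.528020

G = -0.5280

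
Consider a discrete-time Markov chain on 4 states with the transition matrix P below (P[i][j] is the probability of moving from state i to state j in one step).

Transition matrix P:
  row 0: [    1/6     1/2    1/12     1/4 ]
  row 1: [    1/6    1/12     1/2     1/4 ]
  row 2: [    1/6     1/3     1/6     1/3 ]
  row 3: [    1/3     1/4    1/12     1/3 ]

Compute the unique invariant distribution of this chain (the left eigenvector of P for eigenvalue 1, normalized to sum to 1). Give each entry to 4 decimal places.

Balance equations π_j = Σ_i π_i·P[i][j]:
  π_0 = 1/6·π_0 + 1/6·π_1 + 1/6·π_2 + 1/3·π_3
  π_1 = 1/2·π_0 + 1/12·π_1 + 1/3·π_2 + 1/4·π_3
  π_2 = 1/12·π_0 + 1/2·π_1 + 1/6·π_2 + 1/12·π_3
  normalize: π_0 + π_1 + π_2 + π_3 = 1
Solving the linear system gives exactly π = [235/1091, 301/1091, 236/1091, 319/1091].

π = [0.2154, 0.2759, 0.2163, 0.2924]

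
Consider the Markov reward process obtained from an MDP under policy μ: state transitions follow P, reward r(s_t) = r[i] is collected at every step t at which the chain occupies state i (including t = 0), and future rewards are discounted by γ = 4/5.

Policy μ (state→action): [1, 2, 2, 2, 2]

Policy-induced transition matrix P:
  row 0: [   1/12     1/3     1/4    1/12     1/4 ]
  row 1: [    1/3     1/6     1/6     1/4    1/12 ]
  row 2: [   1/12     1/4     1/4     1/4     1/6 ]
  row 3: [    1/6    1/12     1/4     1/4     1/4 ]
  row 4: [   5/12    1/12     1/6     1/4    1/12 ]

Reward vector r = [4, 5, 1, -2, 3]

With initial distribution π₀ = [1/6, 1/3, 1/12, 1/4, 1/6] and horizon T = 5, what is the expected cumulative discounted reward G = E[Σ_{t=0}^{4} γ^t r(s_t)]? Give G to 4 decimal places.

t=0: π = [0.1667, 0.3333, 0.0833, 0.2500, 0.1667], E[r] = 2.4167, γ^t·E[r] = 2.416667, running G = 2.416667
t=1: π = [0.2431, 0.1667, 0.2083, 0.2222, 0.1597], E[r] = 2.0486, γ^t·E[r] = 1.638889, running G = 4.055556
t=2: π = [0.1968, 0.1927, 0.2228, 0.2095, 0.1782], E[r] = 2.0891, γ^t·E[r] = 1.337037, running G = 5.392593
t=3: π = [0.2084, 0.1857, 0.2191, 0.2172, 0.1696], E[r] = 2.0556, γ^t·E[r] = 1.052469, running G = 6.445062
t=4: π = [0.2044, 0.1874, 0.2204, 0.2153, 0.1725], E[r] = 2.0621, γ^t·E[r] = 0.844640, running G = 7.289702

G = 7.2897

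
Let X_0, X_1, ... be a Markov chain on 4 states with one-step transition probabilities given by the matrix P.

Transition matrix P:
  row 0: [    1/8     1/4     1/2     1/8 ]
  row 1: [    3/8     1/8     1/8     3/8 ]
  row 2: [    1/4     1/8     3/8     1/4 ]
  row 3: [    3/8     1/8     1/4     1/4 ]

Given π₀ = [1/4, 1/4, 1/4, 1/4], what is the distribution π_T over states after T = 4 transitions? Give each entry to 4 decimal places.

π = [0.2661, 0.1583, 0.3391, 0.2365]

t=0: π = [0.2500, 0.2500, 0.2500, 0.2500]
t=1: π = [0.2813, 0.1563, 0.3125, 0.2500]
t=2: π = [0.2656, 0.1602, 0.3398, 0.2344]
t=3: π = [0.2661, 0.1582, 0.3389, 0.2368]
t=4: π = [0.2661, 0.1583, 0.3391, 0.2365]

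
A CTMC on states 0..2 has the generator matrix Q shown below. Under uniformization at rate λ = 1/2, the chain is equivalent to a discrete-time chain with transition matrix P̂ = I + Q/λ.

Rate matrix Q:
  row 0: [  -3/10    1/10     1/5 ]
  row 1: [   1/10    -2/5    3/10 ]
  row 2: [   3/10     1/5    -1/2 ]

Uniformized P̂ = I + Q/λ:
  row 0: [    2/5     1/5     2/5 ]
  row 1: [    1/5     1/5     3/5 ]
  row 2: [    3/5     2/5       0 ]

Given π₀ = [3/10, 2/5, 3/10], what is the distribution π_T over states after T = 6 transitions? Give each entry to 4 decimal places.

π = [0.4123, 0.2651, 0.3227]

t=0: π = [0.3000, 0.4000, 0.3000]
t=1: π = [0.3800, 0.2600, 0.3600]
t=2: π = [0.4200, 0.2720, 0.3080]
t=3: π = [0.4072, 0.2616, 0.3312]
t=4: π = [0.4139, 0.2662, 0.3198]
t=5: π = [0.4107, 0.2640, 0.3253]
t=6: π = [0.4123, 0.2651, 0.3227]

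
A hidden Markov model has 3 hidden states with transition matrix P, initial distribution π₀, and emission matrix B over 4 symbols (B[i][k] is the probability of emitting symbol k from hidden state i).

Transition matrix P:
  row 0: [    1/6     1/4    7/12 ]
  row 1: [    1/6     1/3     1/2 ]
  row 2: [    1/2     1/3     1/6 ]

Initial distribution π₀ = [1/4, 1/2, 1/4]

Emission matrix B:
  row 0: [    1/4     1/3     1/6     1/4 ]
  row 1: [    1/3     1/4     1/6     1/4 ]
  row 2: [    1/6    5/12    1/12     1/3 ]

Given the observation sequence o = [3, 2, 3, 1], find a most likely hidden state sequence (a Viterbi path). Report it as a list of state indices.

path = [2, 0, 2, 0]

t=0: δ = [6.250e-02, 1.250e-01, 8.333e-02]  (obs o_0=3)
t=1: δ = [6.944e-03, 6.944e-03, 5.208e-03]  ψ = [2, 1, 1]  (obs o_1=2)
t=2: δ = [6.510e-04, 5.787e-04, 1.350e-03]  ψ = [2, 1, 0]  (obs o_2=3)
t=3: δ = [2.251e-04, 1.125e-04, 1.582e-04]  ψ = [2, 2, 0]  (obs o_3=1)
backtrack: best end state = 0; path = [2, 0, 2, 0]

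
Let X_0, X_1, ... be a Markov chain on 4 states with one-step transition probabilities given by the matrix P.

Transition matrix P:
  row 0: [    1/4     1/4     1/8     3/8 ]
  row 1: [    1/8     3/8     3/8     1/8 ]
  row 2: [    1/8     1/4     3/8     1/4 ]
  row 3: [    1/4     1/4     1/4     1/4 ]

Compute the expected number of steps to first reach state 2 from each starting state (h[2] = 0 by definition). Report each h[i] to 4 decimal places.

First-step conditioning: h[2] = 0; for i ≠ 2, h[i] = 1 + Σ_k P[i][k]·h[k].
  h[0] = 1 + 1/4·h[0] + 1/4·h[1] + 3/8·h[3]
  h[1] = 1 + 1/8·h[0] + 3/8·h[1] + 1/8·h[3]
  h[3] = 1 + 1/4·h[0] + 1/4·h[1] + 1/4·h[3]
Solving the 3×3 linear system over states ≠ 2 gives exactly h = [126/29, 94/29, 0, 112/29] (h[2] = 0 is the target).

h = [4.3448, 3.2414, 0.0000, 3.8621]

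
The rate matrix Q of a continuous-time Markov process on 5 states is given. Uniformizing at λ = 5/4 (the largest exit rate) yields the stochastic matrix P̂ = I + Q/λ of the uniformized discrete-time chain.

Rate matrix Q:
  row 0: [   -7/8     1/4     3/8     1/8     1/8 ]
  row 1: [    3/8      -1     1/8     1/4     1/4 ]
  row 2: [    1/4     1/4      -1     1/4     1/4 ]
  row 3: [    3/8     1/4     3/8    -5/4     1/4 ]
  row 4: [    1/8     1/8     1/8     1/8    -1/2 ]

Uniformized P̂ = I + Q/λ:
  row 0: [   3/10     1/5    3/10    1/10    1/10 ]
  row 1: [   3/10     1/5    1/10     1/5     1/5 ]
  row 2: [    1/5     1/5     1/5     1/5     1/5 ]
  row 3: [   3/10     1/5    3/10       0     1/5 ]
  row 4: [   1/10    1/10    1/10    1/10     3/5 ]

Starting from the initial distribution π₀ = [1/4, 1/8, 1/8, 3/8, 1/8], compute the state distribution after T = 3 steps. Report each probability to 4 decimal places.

t=0: π = [0.2500, 0.1250, 0.1250, 0.3750, 0.1250]
t=1: π = [0.2625, 0.1875, 0.2375, 0.0875, 0.2250]
t=2: π = [0.2313, 0.1775, 0.1938, 0.1338, 0.2638]
t=3: π = [0.2279, 0.1736, 0.1924, 0.1238, 0.2824]

π = [0.2279, 0.1736, 0.1924, 0.1238, 0.2824]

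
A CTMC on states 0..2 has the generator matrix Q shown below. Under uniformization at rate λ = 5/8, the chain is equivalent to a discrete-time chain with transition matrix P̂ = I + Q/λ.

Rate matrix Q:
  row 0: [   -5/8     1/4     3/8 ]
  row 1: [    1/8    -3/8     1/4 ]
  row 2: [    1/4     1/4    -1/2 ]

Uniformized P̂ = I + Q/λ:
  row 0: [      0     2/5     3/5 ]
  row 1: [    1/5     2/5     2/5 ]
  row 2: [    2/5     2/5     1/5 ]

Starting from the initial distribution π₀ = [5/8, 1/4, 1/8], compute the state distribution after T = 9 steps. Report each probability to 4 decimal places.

π = [0.2285, 0.4000, 0.3715]

t=0: π = [0.6250, 0.2500, 0.1250]
t=1: π = [0.1000, 0.4000, 0.5000]
t=2: π = [0.2800, 0.4000, 0.3200]
t=3: π = [0.2080, 0.4000, 0.3920]
t=4: π = [0.2368, 0.4000, 0.3632]
t=5: π = [0.2253, 0.4000, 0.3747]
t=6: π = [0.2299, 0.4000, 0.3701]
t=7: π = [0.2280, 0.4000, 0.3720]
t=8: π = [0.2288, 0.4000, 0.3712]
t=9: π = [0.2285, 0.4000, 0.3715]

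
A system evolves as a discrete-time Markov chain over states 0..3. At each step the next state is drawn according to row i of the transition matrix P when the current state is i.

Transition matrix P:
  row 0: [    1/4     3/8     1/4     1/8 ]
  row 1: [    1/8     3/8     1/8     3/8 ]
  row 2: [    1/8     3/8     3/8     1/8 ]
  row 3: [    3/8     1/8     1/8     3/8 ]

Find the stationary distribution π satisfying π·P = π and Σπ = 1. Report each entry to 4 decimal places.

π = [0.2198, 0.3077, 0.2033, 0.2692]

Balance equations π_j = Σ_i π_i·P[i][j]:
  π_0 = 1/4·π_0 + 1/8·π_1 + 1/8·π_2 + 3/8·π_3
  π_1 = 3/8·π_0 + 3/8·π_1 + 3/8·π_2 + 1/8·π_3
  π_2 = 1/4·π_0 + 1/8·π_1 + 3/8·π_2 + 1/8·π_3
  normalize: π_0 + π_1 + π_2 + π_3 = 1
Solving the linear system gives exactly π = [20/91, 4/13, 37/182, 7/26].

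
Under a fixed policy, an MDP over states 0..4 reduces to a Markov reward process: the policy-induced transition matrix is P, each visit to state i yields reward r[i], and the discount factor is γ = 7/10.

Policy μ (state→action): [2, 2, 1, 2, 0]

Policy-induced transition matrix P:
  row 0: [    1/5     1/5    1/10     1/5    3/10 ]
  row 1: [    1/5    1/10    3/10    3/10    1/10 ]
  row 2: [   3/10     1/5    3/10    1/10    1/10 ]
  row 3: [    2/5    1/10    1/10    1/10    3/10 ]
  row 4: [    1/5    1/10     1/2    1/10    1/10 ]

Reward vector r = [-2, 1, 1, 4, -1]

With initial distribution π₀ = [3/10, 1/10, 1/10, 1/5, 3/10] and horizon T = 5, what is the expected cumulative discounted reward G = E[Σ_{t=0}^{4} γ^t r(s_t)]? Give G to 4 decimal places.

t=0: π = [0.3000, 0.1000, 0.1000, 0.2000, 0.3000], E[r] = 0.1000, γ^t·E[r] = 0.100000, running G = 0.100000
t=1: π = [0.2500, 0.1400, 0.2600, 0.1500, 0.2000], E[r] = 0.3000, γ^t·E[r] = 0.210000, running G = 0.310000
t=2: π = [0.2560, 0.1510, 0.2600, 0.1530, 0.1800], E[r] = 0.3310, γ^t·E[r] = 0.162190, running G = 0.472190
t=3: π = [0.2566, 0.1516, 0.2542, 0.1558, 0.1818], E[r] = 0.3340, γ^t·E[r] = 0.114562, running G = 0.586752
t=4: π = [0.2566, 0.1511, 0.2539, 0.1560, 0.1825], E[r] = 0.3332, γ^t·E[r] = 0.080011, running G = 0.666763

G = 0.6668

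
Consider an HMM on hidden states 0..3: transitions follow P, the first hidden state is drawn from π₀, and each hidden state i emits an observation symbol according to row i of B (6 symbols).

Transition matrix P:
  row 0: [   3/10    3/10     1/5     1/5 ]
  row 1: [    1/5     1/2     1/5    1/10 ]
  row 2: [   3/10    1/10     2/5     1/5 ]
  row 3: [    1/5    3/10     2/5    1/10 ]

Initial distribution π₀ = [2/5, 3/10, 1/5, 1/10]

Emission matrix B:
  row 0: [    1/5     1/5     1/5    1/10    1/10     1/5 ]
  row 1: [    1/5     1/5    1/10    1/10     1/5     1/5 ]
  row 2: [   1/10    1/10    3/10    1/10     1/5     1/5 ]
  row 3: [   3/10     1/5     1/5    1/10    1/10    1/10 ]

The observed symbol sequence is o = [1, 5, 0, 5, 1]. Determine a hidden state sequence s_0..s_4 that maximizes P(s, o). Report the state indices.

path = [1, 1, 1, 1, 1]

t=0: δ = [8.000e-02, 6.000e-02, 2.000e-02, 2.000e-02]  (obs o_0=1)
t=1: δ = [4.800e-03, 6.000e-03, 3.200e-03, 1.600e-03]  ψ = [0, 1, 0, 0]  (obs o_1=5)
t=2: δ = [2.880e-04, 6.000e-04, 1.280e-04, 2.880e-04]  ψ = [0, 1, 2, 0]  (obs o_2=0)
t=3: δ = [2.400e-05, 6.000e-05, 2.400e-05, 6.000e-06]  ψ = [1, 1, 1, 1]  (obs o_3=5)
t=4: δ = [2.400e-06, 6.000e-06, 1.200e-06, 1.200e-06]  ψ = [1, 1, 1, 1]  (obs o_4=1)
backtrack: best end state = 1; path = [1, 1, 1, 1, 1]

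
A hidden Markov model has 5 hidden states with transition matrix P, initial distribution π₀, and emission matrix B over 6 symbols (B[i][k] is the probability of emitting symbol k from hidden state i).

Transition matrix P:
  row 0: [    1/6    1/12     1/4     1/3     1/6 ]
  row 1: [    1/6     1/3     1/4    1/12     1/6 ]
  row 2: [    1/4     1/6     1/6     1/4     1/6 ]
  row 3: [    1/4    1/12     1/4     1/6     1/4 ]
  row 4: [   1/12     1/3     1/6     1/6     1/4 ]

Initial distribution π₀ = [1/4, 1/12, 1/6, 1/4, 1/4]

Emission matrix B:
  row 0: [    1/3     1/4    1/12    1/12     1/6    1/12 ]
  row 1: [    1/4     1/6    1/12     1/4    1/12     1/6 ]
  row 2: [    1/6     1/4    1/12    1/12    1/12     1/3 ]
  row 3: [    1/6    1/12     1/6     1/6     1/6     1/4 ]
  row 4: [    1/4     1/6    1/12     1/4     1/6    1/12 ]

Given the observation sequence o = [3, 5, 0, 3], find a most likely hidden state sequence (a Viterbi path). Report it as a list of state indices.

t=0: δ = [2.083e-02, 2.083e-02, 1.389e-02, 4.167e-02, 6.250e-02]  (obs o_0=3)
t=1: δ = [8.681e-04, 3.472e-03, 3.472e-03, 2.604e-03, 1.302e-03]  ψ = [3, 4, 3, 4, 4]  (obs o_1=5)
t=2: δ = [2.894e-04, 2.894e-04, 1.447e-04, 1.447e-04, 1.628e-04]  ψ = [2, 1, 1, 2, 3]  (obs o_2=0)
t=3: δ = [4.019e-06, 2.411e-05, 6.028e-06, 1.608e-05, 1.206e-05]  ψ = [0, 1, 0, 0, 0]  (obs o_3=3)
backtrack: best end state = 1; path = [4, 1, 1, 1]

path = [4, 1, 1, 1]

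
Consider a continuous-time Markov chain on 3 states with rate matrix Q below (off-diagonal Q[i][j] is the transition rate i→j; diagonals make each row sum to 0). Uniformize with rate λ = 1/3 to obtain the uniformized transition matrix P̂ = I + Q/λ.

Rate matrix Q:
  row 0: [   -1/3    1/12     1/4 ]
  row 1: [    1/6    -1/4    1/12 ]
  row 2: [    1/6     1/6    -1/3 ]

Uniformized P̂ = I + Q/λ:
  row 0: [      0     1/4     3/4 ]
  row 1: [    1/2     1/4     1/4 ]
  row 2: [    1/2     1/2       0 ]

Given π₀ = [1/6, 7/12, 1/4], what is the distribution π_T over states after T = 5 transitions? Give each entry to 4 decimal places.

π = [0.3385, 0.3381, 0.3233]

t=0: π = [0.1667, 0.5833, 0.2500]
t=1: π = [0.4167, 0.3125, 0.2708]
t=2: π = [0.2917, 0.3177, 0.3906]
t=3: π = [0.3542, 0.3477, 0.2982]
t=4: π = [0.3229, 0.3245, 0.3525]
t=5: π = [0.3385, 0.3381, 0.3233]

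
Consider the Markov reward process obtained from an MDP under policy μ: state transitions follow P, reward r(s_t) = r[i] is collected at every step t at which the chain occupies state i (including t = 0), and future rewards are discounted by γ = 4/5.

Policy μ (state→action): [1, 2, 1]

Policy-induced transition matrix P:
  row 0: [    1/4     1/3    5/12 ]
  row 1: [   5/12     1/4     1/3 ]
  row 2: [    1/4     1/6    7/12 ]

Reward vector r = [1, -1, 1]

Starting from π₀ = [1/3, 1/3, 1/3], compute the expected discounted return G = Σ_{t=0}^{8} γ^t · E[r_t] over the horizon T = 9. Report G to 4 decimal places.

t=0: π = [0.3333, 0.3333, 0.3333], E[r] = 0.3333, γ^t·E[r] = 0.333333, running G = 0.333333
t=1: π = [0.3056, 0.2500, 0.4444], E[r] = 0.5000, γ^t·E[r] = 0.400000, running G = 0.733333
t=2: π = [0.2917, 0.2384, 0.4699], E[r] = 0.5231, γ^t·E[r] = 0.334815, running G = 1.068148
t=3: π = [0.2897, 0.2351, 0.4751], E[r] = 0.5297, γ^t·E[r] = 0.271210, running G = 1.339358
t=4: π = [0.2892, 0.2346, 0.4763], E[r] = 0.5309, γ^t·E[r] = 0.217455, running G = 1.556813
t=5: π = [0.2891, 0.2344, 0.4765], E[r] = 0.5312, γ^t·E[r] = 0.174056, running G = 1.730869
t=6: π = [0.2891, 0.2344, 0.4765], E[r] = 0.5312, γ^t·E[r] = 0.139260, running G = 1.870129
t=7: π = [0.2891, 0.2344, 0.4766], E[r] = 0.5312, γ^t·E[r] = 0.111411, running G = 1.981540
t=8: π = [0.2891, 0.2344, 0.4766], E[r] = 0.5312, γ^t·E[r] = 0.089129, running G = 2.070669

G = 2.0707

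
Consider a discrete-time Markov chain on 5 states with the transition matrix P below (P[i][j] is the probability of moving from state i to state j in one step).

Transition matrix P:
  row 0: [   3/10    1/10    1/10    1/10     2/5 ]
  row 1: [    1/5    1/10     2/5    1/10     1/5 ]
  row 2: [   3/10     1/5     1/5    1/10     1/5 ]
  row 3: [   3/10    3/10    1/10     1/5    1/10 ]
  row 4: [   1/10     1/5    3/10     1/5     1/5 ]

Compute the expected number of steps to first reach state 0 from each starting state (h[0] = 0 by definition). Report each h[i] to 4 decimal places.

h = [0.0000, 4.4846, 4.1109, 4.0616, 4.9281]

First-step conditioning: h[0] = 0; for i ≠ 0, h[i] = 1 + Σ_k P[i][k]·h[k].
  h[1] = 1 + 1/10·h[1] + 2/5·h[2] + 1/10·h[3] + 1/5·h[4]
  h[2] = 1 + 1/5·h[1] + 1/5·h[2] + 1/10·h[3] + 1/5·h[4]
  h[3] = 1 + 3/10·h[1] + 1/10·h[2] + 1/5·h[3] + 1/10·h[4]
  h[4] = 1 + 1/5·h[1] + 3/10·h[2] + 1/5·h[3] + 1/5·h[4]
Solving the 4×4 linear system over states ≠ 0 gives exactly h = [0, 2184/487, 2002/487, 1978/487, 2400/487] (h[0] = 0 is the target).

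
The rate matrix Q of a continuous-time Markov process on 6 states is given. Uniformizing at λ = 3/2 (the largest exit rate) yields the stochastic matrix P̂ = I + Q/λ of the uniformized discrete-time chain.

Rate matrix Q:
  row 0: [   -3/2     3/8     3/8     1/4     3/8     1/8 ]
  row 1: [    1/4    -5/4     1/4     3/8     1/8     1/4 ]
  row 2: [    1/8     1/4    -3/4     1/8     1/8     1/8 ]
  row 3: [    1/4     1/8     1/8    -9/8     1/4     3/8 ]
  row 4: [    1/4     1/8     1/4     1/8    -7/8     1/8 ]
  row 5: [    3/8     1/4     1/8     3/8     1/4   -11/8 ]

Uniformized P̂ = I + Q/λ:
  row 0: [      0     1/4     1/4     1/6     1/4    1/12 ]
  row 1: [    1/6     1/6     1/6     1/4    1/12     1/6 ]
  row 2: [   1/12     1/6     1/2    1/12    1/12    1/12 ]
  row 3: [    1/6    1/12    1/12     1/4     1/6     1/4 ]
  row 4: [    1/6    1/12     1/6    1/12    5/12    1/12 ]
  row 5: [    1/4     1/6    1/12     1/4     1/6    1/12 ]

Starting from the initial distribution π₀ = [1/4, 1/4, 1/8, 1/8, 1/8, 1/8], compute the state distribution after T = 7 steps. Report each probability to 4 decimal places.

π = [0.1352, 0.1477, 0.2304, 0.1678, 0.1953, 0.1236]

t=0: π = [0.2500, 0.2500, 0.1250, 0.1250, 0.1250, 0.1250]
t=1: π = [0.1250, 0.1667, 0.2083, 0.1875, 0.1875, 0.1250]
t=2: π = [0.1389, 0.1458, 0.2205, 0.1736, 0.1927, 0.1285]
t=3: π = [0.1359, 0.1477, 0.2266, 0.1696, 0.1959, 0.1244]
t=4: π = [0.1355, 0.1475, 0.2290, 0.1683, 0.1958, 0.1239]
t=5: π = [0.1353, 0.1476, 0.2299, 0.1679, 0.1955, 0.1237]
t=6: π = [0.1353, 0.1477, 0.2303, 0.1678, 0.1954, 0.1236]
t=7: π = [0.1352, 0.1477, 0.2304, 0.1678, 0.1953, 0.1236]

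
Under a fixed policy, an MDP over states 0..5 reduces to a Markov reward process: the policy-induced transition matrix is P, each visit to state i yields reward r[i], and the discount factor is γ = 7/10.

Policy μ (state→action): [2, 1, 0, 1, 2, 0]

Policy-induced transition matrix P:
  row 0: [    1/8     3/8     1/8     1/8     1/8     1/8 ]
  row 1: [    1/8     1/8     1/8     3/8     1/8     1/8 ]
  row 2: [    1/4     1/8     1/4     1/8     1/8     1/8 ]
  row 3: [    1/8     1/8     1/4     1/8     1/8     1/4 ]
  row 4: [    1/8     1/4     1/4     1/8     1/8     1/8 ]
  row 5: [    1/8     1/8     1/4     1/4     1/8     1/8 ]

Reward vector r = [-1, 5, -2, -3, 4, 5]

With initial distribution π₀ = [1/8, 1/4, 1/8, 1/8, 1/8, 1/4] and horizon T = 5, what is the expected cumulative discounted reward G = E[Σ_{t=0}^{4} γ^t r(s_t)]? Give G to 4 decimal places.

t=0: π = [0.1250, 0.2500, 0.1250, 0.1250, 0.1250, 0.2500], E[r] = 2.2500, γ^t·E[r] = 2.250000, running G = 2.250000
t=1: π = [0.1406, 0.1719, 0.2031, 0.2188, 0.1250, 0.1406], E[r] = 0.8594, γ^t·E[r] = 0.601563, running G = 2.851563
t=2: π = [0.1504, 0.1758, 0.2109, 0.1855, 0.1250, 0.1523], E[r] = 1.0117, γ^t·E[r] = 0.495742, running G = 3.347305
t=3: π = [0.1514, 0.1782, 0.2092, 0.1880, 0.1250, 0.1482], E[r] = 0.9983, γ^t·E[r] = 0.342414, running G = 3.689719
t=4: π = [0.1512, 0.1785, 0.2088, 0.1881, 0.1250, 0.1485], E[r] = 1.0018, γ^t·E[r] = 0.240540, running G = 3.930258

G = 3.9303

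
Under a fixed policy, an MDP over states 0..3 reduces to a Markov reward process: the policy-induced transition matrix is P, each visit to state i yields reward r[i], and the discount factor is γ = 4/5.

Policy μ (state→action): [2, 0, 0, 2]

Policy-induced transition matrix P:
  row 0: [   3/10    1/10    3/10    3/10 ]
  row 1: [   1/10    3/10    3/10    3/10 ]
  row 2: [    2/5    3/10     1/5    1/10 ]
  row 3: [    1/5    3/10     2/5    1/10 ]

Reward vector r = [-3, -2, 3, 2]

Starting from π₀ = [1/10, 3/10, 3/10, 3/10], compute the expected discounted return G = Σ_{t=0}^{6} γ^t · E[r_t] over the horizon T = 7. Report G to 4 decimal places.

G = 0.5889

t=0: π = [0.1000, 0.3000, 0.3000, 0.3000], E[r] = 0.6000, γ^t·E[r] = 0.600000, running G = 0.600000
t=1: π = [0.2400, 0.2800, 0.3000, 0.1800], E[r] = -0.0200, γ^t·E[r] = -0.016000, running G = 0.584000
t=2: π = [0.2560, 0.2520, 0.2880, 0.2040], E[r] = 0.0000, γ^t·E[r] = 0.000000, running G = 0.584000
t=3: π = [0.2580, 0.2488, 0.2916, 0.2016], E[r] = 0.0064, γ^t·E[r] = 0.003277, running G = 0.587277
t=4: π = [0.2592, 0.2484, 0.2910, 0.2014], E[r] = 0.0012, γ^t·E[r] = 0.000492, running G = 0.587768
t=5: π = [0.2593, 0.2482, 0.2910, 0.2015], E[r] = 0.0020, γ^t·E[r] = 0.000658, running G = 0.588426
t=6: π = [0.2593, 0.2481, 0.2910, 0.2015], E[r] = 0.0019, γ^t·E[r] = 0.000491, running G = 0.588918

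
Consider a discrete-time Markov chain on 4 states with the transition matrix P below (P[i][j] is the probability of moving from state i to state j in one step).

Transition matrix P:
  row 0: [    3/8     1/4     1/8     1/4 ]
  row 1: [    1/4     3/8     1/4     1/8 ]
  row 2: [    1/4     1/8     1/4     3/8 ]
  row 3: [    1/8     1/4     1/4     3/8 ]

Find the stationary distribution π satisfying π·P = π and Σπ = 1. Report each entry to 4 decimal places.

π = [0.2456, 0.2544, 0.2193, 0.2807]

Balance equations π_j = Σ_i π_i·P[i][j]:
  π_0 = 3/8·π_0 + 1/4·π_1 + 1/4·π_2 + 1/8·π_3
  π_1 = 1/4·π_0 + 3/8·π_1 + 1/8·π_2 + 1/4·π_3
  π_2 = 1/8·π_0 + 1/4·π_1 + 1/4·π_2 + 1/4·π_3
  normalize: π_0 + π_1 + π_2 + π_3 = 1
Solving the linear system gives exactly π = [14/57, 29/114, 25/114, 16/57].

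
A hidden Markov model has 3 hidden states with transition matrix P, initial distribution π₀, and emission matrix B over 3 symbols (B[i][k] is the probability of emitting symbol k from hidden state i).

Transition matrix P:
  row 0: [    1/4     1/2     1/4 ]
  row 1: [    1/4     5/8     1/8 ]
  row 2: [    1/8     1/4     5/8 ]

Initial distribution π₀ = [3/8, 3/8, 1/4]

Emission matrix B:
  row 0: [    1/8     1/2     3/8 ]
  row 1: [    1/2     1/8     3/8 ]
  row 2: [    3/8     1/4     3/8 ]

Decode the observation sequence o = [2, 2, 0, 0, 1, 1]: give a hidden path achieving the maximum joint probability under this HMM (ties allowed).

path = [1, 1, 1, 1, 0, 0]

t=0: δ = [1.406e-01, 1.406e-01, 9.375e-02]  (obs o_0=2)
t=1: δ = [1.318e-02, 3.296e-02, 2.197e-02]  ψ = [0, 1, 2]  (obs o_1=2)
t=2: δ = [1.030e-03, 1.030e-02, 5.150e-03]  ψ = [1, 1, 2]  (obs o_2=0)
t=3: δ = [3.219e-04, 3.219e-03, 1.207e-03]  ψ = [1, 1, 2]  (obs o_3=0)
t=4: δ = [4.023e-04, 2.515e-04, 1.886e-04]  ψ = [1, 1, 2]  (obs o_4=1)
t=5: δ = [5.029e-05, 2.515e-05, 2.947e-05]  ψ = [0, 0, 2]  (obs o_5=1)
backtrack: best end state = 0; path = [1, 1, 1, 1, 0, 0]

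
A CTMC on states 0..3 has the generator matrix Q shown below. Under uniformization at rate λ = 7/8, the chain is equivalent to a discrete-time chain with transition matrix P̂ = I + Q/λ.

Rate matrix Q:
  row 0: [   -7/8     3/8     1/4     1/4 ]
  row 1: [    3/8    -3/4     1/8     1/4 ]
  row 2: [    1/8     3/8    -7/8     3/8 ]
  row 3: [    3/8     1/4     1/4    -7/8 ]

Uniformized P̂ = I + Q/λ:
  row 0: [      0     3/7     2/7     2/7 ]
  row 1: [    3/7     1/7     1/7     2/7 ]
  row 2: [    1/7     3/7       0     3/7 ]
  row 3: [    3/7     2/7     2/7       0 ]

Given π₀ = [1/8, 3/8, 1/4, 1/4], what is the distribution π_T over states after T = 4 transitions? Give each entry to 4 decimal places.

t=0: π = [0.1250, 0.3750, 0.2500, 0.2500]
t=1: π = [0.3036, 0.2857, 0.1607, 0.2500]
t=2: π = [0.2526, 0.3112, 0.1990, 0.2372]
t=3: π = [0.2635, 0.3058, 0.1844, 0.2464]
t=4: π = [0.2630, 0.3060, 0.1893, 0.2417]

π = [0.2630, 0.3060, 0.1893, 0.2417]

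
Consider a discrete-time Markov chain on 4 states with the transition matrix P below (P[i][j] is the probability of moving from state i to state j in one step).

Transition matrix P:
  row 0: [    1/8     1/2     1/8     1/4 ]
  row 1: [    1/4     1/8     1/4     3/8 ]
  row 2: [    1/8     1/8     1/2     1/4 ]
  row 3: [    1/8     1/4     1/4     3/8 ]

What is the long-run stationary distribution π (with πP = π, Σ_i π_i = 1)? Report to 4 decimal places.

π = [0.1527, 0.2220, 0.3079, 0.3174]

Balance equations π_j = Σ_i π_i·P[i][j]:
  π_0 = 1/8·π_0 + 1/4·π_1 + 1/8·π_2 + 1/8·π_3
  π_1 = 1/2·π_0 + 1/8·π_1 + 1/8·π_2 + 1/4·π_3
  π_2 = 1/8·π_0 + 1/4·π_1 + 1/2·π_2 + 1/4·π_3
  normalize: π_0 + π_1 + π_2 + π_3 = 1
Solving the linear system gives exactly π = [64/419, 93/419, 129/419, 133/419].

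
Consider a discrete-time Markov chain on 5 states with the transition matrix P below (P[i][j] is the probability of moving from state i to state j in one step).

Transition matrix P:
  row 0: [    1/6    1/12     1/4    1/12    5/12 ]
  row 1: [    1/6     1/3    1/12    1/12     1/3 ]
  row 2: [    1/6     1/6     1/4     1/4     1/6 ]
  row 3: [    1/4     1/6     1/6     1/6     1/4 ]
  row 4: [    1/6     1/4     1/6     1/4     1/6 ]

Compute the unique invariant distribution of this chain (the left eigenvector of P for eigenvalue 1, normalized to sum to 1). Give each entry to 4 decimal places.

Balance equations π_j = Σ_i π_i·P[i][j]:
  π_0 = 1/6·π_0 + 1/6·π_1 + 1/6·π_2 + 1/4·π_3 + 1/6·π_4
  π_1 = 1/12·π_0 + 1/3·π_1 + 1/6·π_2 + 1/6·π_3 + 1/4·π_4
  π_2 = 1/4·π_0 + 1/12·π_1 + 1/4·π_2 + 1/6·π_3 + 1/6·π_4
  π_3 = 1/12·π_0 + 1/12·π_1 + 1/4·π_2 + 1/6·π_3 + 1/4·π_4
  normalize: π_0 + π_1 + π_2 + π_3 + π_4 = 1
Solving the linear system gives exactly π = [1687/9325, 3879/18650, 669/3730, 1594/9325, 2432/9325].

π = [0.1809, 0.2080, 0.1794, 0.1709, 0.2608]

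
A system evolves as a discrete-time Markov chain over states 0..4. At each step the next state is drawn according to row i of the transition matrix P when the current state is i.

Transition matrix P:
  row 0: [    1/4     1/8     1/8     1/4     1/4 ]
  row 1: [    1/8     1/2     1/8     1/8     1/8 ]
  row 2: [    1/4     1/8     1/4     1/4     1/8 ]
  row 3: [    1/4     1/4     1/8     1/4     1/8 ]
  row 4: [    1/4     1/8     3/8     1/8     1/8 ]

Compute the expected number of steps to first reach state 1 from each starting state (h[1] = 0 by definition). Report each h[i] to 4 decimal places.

First-step conditioning: h[1] = 0; for i ≠ 1, h[i] = 1 + Σ_k P[i][k]·h[k].
  h[0] = 1 + 1/4·h[0] + 1/8·h[2] + 1/4·h[3] + 1/4·h[4]
  h[2] = 1 + 1/4·h[0] + 1/4·h[2] + 1/4·h[3] + 1/8·h[4]
  h[3] = 1 + 1/4·h[0] + 1/8·h[2] + 1/4·h[3] + 1/8·h[4]
  h[4] = 1 + 1/4·h[0] + 3/8·h[2] + 1/8·h[3] + 1/8·h[4]
Solving the 4×4 linear system over states ≠ 1 gives exactly h = [228/35, 0, 2048/315, 256/45, 416/63] (h[1] = 0 is the target).

h = [6.5143, 0.0000, 6.5016, 5.6889, 6.6032]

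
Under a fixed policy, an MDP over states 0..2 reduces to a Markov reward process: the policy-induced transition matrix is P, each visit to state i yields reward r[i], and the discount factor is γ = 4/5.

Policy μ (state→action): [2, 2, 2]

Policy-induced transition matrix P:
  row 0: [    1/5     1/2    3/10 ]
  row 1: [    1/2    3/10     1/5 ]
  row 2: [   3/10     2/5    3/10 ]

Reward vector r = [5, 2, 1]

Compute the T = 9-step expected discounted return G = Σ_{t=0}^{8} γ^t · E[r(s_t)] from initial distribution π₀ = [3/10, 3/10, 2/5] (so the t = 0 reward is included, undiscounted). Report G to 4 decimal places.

G = 11.6931

t=0: π = [0.3000, 0.3000, 0.4000], E[r] = 2.5000, γ^t·E[r] = 2.500000, running G = 2.500000
t=1: π = [0.3300, 0.4000, 0.2700], E[r] = 2.7200, γ^t·E[r] = 2.176000, running G = 4.676000
t=2: π = [0.3470, 0.3930, 0.2600], E[r] = 2.7810, γ^t·E[r] = 1.779840, running G = 6.455840
t=3: π = [0.3439, 0.3954, 0.2607], E[r] = 2.7710, γ^t·E[r] = 1.418752, running G = 7.874592
t=4: π = [0.3447, 0.3949, 0.2605], E[r] = 2.7736, γ^t·E[r] = 1.136071, running G = 9.010663
t=5: π = [0.3445, 0.3950, 0.2605], E[r] = 2.7730, γ^t·E[r] = 0.908653, running G = 9.919315
t=6: π = [0.3445, 0.3950, 0.2605], E[r] = 2.7731, γ^t·E[r] = 0.726962, running G = 10.646277
t=7: π = [0.3445, 0.3950, 0.2605], E[r] = 2.7731, γ^t·E[r] = 0.581562, running G = 11.227839
t=8: π = [0.3445, 0.3950, 0.2605], E[r] = 2.7731, γ^t·E[r] = 0.465251, running G = 11.693089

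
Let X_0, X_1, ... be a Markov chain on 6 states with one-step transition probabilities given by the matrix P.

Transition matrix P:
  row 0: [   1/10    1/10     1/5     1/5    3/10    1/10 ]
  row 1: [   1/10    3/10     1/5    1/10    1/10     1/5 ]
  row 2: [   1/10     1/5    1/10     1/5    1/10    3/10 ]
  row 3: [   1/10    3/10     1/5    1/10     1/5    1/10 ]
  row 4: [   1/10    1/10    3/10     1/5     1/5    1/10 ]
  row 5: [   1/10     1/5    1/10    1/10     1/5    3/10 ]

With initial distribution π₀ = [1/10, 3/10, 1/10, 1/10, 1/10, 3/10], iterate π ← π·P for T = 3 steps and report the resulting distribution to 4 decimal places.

t=0: π = [0.1000, 0.3000, 0.1000, 0.1000, 0.1000, 0.3000]
t=1: π = [0.1000, 0.2200, 0.1700, 0.1300, 0.1700, 0.2100]
t=2: π = [0.1000, 0.2080, 0.1790, 0.1440, 0.1710, 0.1980]
t=3: π = [0.1000, 0.2081, 0.1794, 0.1450, 0.1713, 0.1962]

π = [0.1000, 0.2081, 0.1794, 0.1450, 0.1713, 0.1962]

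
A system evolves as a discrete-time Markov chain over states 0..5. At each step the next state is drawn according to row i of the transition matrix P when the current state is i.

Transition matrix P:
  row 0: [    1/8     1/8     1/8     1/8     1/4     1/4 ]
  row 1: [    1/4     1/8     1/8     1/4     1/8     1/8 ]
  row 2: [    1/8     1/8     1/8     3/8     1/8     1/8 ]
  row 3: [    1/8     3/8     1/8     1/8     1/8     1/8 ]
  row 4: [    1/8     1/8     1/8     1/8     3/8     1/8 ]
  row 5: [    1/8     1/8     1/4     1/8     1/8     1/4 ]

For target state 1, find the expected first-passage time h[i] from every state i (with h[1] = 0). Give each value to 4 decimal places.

h = [6.0422, 0.0000, 5.6709, 4.5367, 6.0489, 5.9949]

First-step conditioning: h[1] = 0; for i ≠ 1, h[i] = 1 + Σ_k P[i][k]·h[k].
  h[0] = 1 + 1/8·h[0] + 1/8·h[2] + 1/8·h[3] + 1/4·h[4] + 1/4·h[5]
  h[2] = 1 + 1/8·h[0] + 1/8·h[2] + 3/8·h[3] + 1/8·h[4] + 1/8·h[5]
  h[3] = 1 + 1/8·h[0] + 1/8·h[2] + 1/8·h[3] + 1/8·h[4] + 1/8·h[5]
  h[4] = 1 + 1/8·h[0] + 1/8·h[2] + 1/8·h[3] + 3/8·h[4] + 1/8·h[5]
  h[5] = 1 + 1/8·h[0] + 1/4·h[2] + 1/8·h[3] + 1/8·h[4] + 1/4·h[5]
Solving the 5×5 linear system over states ≠ 1 gives exactly h = [1432/237, 0, 448/79, 1792/395, 7168/1185, 2368/395] (h[1] = 0 is the target).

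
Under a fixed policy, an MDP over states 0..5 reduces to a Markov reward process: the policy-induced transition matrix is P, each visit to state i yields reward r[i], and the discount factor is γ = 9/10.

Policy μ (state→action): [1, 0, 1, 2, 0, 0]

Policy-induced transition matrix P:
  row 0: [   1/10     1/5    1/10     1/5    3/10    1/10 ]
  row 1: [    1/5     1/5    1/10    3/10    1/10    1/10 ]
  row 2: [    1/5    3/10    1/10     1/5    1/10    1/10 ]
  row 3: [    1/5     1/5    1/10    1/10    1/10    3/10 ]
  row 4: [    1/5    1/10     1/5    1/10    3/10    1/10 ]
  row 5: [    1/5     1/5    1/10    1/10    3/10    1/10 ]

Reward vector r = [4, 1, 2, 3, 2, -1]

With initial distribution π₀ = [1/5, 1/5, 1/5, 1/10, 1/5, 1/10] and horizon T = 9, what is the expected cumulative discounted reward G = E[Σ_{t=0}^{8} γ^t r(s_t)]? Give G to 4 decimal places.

t=0: π = [0.2000, 0.2000, 0.2000, 0.1000, 0.2000, 0.1000], E[r] = 2.0000, γ^t·E[r] = 2.000000, running G = 2.000000
t=1: π = [0.1800, 0.2000, 0.1200, 0.1800, 0.2000, 0.1200], E[r] = 1.9800, γ^t·E[r] = 1.782000, running G = 3.782000
t=2: π = [0.1820, 0.1920, 0.1200, 0.1700, 0.2000, 0.1360], E[r] = 1.9340, γ^t·E[r] = 1.566540, running G = 5.348540
t=3: π = [0.1818, 0.1920, 0.1200, 0.1686, 0.2036, 0.1340], E[r] = 1.9382, γ^t·E[r] = 1.412948, running G = 6.761488
t=4: π = [0.1818, 0.1916, 0.1204, 0.1686, 0.2039, 0.1337], E[r] = 1.9394, γ^t·E[r] = 1.272453, running G = 8.033941
t=5: π = [0.1818, 0.1916, 0.1204, 0.1685, 0.2039, 0.1337], E[r] = 1.9394, γ^t·E[r] = 1.145188, running G = 9.179129
t=6: π = [0.1818, 0.1917, 0.1204, 0.1686, 0.2039, 0.1337], E[r] = 1.9394, γ^t·E[r] = 1.030681, running G = 10.209811
t=7: π = [0.1818, 0.1917, 0.1204, 0.1686, 0.2039, 0.1337], E[r] = 1.9394, γ^t·E[r] = 0.927612, running G = 11.137423
t=8: π = [0.1818, 0.1917, 0.1204, 0.1686, 0.2039, 0.1337], E[r] = 1.9394, γ^t·E[r] = 0.834851, running G = 11.972273

G = 11.9723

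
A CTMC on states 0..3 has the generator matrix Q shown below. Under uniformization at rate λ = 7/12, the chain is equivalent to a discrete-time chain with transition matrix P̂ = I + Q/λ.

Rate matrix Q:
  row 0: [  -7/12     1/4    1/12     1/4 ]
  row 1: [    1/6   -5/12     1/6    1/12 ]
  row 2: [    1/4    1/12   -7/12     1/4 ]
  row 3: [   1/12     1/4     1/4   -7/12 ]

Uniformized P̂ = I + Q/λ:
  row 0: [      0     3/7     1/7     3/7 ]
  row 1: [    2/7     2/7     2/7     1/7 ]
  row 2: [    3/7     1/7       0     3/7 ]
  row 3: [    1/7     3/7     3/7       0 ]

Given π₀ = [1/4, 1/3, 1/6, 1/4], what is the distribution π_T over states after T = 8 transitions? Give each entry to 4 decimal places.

π = [0.2208, 0.3190, 0.2239, 0.2362]

t=0: π = [0.2500, 0.3333, 0.1667, 0.2500]
t=1: π = [0.2024, 0.3333, 0.2381, 0.2262]
t=2: π = [0.2296, 0.3129, 0.2211, 0.2364]
t=3: π = [0.2179, 0.3207, 0.2235, 0.2379]
t=4: π = [0.2214, 0.3189, 0.2247, 0.2350]
t=5: π = [0.2210, 0.3188, 0.2235, 0.2367]
t=6: π = [0.2207, 0.3192, 0.2241, 0.2360]
t=7: π = [0.2210, 0.3189, 0.2239, 0.2362]
t=8: π = [0.2208, 0.3190, 0.2239, 0.2362]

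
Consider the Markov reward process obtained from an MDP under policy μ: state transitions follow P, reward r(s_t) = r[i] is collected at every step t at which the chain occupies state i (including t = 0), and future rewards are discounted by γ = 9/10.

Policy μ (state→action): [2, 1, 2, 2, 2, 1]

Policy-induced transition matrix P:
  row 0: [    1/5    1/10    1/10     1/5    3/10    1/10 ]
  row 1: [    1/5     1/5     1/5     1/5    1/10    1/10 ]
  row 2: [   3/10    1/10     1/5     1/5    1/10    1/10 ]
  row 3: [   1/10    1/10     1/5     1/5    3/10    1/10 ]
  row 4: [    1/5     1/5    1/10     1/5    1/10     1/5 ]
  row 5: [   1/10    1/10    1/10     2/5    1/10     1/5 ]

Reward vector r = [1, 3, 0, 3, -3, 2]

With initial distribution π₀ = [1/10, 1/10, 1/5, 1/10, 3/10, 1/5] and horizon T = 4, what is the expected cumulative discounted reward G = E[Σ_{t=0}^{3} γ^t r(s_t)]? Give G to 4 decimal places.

G = 2.7655

t=0: π = [0.1000, 0.1000, 0.2000, 0.1000, 0.3000, 0.2000], E[r] = 0.2000, γ^t·E[r] = 0.200000, running G = 0.200000
t=1: π = [0.1900, 0.1400, 0.1400, 0.2400, 0.1400, 0.1500], E[r] = 1.2100, γ^t·E[r] = 1.089000, running G = 1.289000
t=2: π = [0.1750, 0.1280, 0.1520, 0.2300, 0.1860, 0.1290], E[r] = 0.9490, γ^t·E[r] = 0.768690, running G = 2.057690
t=3: π = [0.1793, 0.1314, 0.1510, 0.2258, 0.1810, 0.1315], E[r] = 0.9709, γ^t·E[r] = 0.707786, running G = 2.765476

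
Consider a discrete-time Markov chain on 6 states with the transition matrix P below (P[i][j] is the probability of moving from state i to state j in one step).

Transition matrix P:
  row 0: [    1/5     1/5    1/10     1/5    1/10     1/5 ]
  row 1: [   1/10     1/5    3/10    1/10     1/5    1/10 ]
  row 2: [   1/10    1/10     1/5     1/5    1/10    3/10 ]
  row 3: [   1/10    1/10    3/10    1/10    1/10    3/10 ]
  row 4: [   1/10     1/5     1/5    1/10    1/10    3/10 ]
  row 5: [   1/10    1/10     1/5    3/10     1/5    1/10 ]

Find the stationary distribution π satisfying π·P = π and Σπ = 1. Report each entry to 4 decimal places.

π = [0.1111, 0.1385, 0.2204, 0.1767, 0.1356, 0.2177]

Balance equations π_j = Σ_i π_i·P[i][j]:
  π_0 = 1/5·π_0 + 1/10·π_1 + 1/10·π_2 + 1/10·π_3 + 1/10·π_4 + 1/10·π_5
  π_1 = 1/5·π_0 + 1/5·π_1 + 1/10·π_2 + 1/10·π_3 + 1/5·π_4 + 1/10·π_5
  π_2 = 1/10·π_0 + 3/10·π_1 + 1/5·π_2 + 3/10·π_3 + 1/5·π_4 + 1/5·π_5
  π_3 = 1/5·π_0 + 1/10·π_1 + 1/5·π_2 + 1/10·π_3 + 1/10·π_4 + 3/10·π_5
  π_4 = 1/10·π_0 + 1/5·π_1 + 1/10·π_2 + 1/10·π_3 + 1/10·π_4 + 1/5·π_5
  normalize: π_0 + π_1 + π_2 + π_3 + π_4 + π_5 = 1
Solving the linear system gives exactly π = [1/9, 667/4815, 11674/52965, 9358/52965, 653/4815, 1048/4815].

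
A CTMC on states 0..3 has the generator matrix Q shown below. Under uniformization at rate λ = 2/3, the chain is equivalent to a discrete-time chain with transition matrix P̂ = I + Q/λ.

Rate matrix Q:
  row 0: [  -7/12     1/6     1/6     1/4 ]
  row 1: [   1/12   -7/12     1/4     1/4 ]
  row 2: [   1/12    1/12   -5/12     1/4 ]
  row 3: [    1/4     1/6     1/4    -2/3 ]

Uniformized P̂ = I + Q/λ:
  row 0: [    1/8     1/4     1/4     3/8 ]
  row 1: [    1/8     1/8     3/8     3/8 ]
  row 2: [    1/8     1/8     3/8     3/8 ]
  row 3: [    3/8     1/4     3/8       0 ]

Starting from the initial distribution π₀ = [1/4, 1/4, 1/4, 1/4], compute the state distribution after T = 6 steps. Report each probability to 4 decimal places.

t=0: π = [0.2500, 0.2500, 0.2500, 0.2500]
t=1: π = [0.1875, 0.1875, 0.3438, 0.2813]
t=2: π = [0.1953, 0.1836, 0.3516, 0.2695]
t=3: π = [0.1924, 0.1831, 0.3506, 0.2739]
t=4: π = [0.1935, 0.1833, 0.3510, 0.2723]
t=5: π = [0.1931, 0.1832, 0.3508, 0.2729]
t=6: π = [0.1932, 0.1832, 0.3509, 0.2727]

π = [0.1932, 0.1832, 0.3509, 0.2727]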